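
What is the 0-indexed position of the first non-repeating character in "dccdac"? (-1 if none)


Input: dccdac
Character frequencies:
  'a': 1
  'c': 3
  'd': 2
Scanning left to right for freq == 1:
  Position 0 ('d'): freq=2, skip
  Position 1 ('c'): freq=3, skip
  Position 2 ('c'): freq=3, skip
  Position 3 ('d'): freq=2, skip
  Position 4 ('a'): unique! => answer = 4

4


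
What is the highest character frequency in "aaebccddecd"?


Input: aaebccddecd
Character counts:
  'a': 2
  'b': 1
  'c': 3
  'd': 3
  'e': 2
Maximum frequency: 3

3


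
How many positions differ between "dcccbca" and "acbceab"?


Comparing "dcccbca" and "acbceab" position by position:
  Position 0: 'd' vs 'a' => DIFFER
  Position 1: 'c' vs 'c' => same
  Position 2: 'c' vs 'b' => DIFFER
  Position 3: 'c' vs 'c' => same
  Position 4: 'b' vs 'e' => DIFFER
  Position 5: 'c' vs 'a' => DIFFER
  Position 6: 'a' vs 'b' => DIFFER
Positions that differ: 5

5


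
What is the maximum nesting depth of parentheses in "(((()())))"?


Input: "(((()())))"
Tracking depth:
  Position 0 '(': depth becomes 1
  Position 1 '(': depth becomes 2
  Position 2 '(': depth becomes 3
  Position 3 '(': depth becomes 4
  Position 4 ')': depth becomes 3
  Position 5 '(': depth becomes 4
  Position 6 ')': depth becomes 3
  Position 7 ')': depth becomes 2
  Position 8 ')': depth becomes 1
  Position 9 ')': depth becomes 0
Maximum depth reached: 4

4


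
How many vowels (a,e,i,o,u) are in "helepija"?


Input: helepija
Checking each character:
  'h' at position 0: consonant
  'e' at position 1: vowel (running total: 1)
  'l' at position 2: consonant
  'e' at position 3: vowel (running total: 2)
  'p' at position 4: consonant
  'i' at position 5: vowel (running total: 3)
  'j' at position 6: consonant
  'a' at position 7: vowel (running total: 4)
Total vowels: 4

4


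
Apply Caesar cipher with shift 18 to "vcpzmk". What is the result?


Caesar cipher: shift "vcpzmk" by 18
  'v' (pos 21) + 18 = pos 13 = 'n'
  'c' (pos 2) + 18 = pos 20 = 'u'
  'p' (pos 15) + 18 = pos 7 = 'h'
  'z' (pos 25) + 18 = pos 17 = 'r'
  'm' (pos 12) + 18 = pos 4 = 'e'
  'k' (pos 10) + 18 = pos 2 = 'c'
Result: nuhrec

nuhrec


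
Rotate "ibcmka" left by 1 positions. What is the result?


Input: "ibcmka", rotate left by 1
First 1 characters: "i"
Remaining characters: "bcmka"
Concatenate remaining + first: "bcmka" + "i" = "bcmkai"

bcmkai


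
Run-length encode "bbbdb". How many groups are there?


Input: bbbdb
Scanning for consecutive runs:
  Group 1: 'b' x 3 (positions 0-2)
  Group 2: 'd' x 1 (positions 3-3)
  Group 3: 'b' x 1 (positions 4-4)
Total groups: 3

3


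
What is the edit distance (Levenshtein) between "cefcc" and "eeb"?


Computing edit distance: "cefcc" -> "eeb"
DP table:
           e    e    b
      0    1    2    3
  c   1    1    2    3
  e   2    1    1    2
  f   3    2    2    2
  c   4    3    3    3
  c   5    4    4    4
Edit distance = dp[5][3] = 4

4


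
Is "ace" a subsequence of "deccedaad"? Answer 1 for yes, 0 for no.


Check if "ace" is a subsequence of "deccedaad"
Greedy scan:
  Position 0 ('d'): no match needed
  Position 1 ('e'): no match needed
  Position 2 ('c'): no match needed
  Position 3 ('c'): no match needed
  Position 4 ('e'): no match needed
  Position 5 ('d'): no match needed
  Position 6 ('a'): matches sub[0] = 'a'
  Position 7 ('a'): no match needed
  Position 8 ('d'): no match needed
Only matched 1/3 characters => not a subsequence

0


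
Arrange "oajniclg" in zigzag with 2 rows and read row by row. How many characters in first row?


Zigzag "oajniclg" into 2 rows:
Placing characters:
  'o' => row 0
  'a' => row 1
  'j' => row 0
  'n' => row 1
  'i' => row 0
  'c' => row 1
  'l' => row 0
  'g' => row 1
Rows:
  Row 0: "ojil"
  Row 1: "ancg"
First row length: 4

4


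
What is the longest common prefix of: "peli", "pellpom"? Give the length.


Words: peli, pellpom
  Position 0: all 'p' => match
  Position 1: all 'e' => match
  Position 2: all 'l' => match
  Position 3: ('i', 'l') => mismatch, stop
LCP = "pel" (length 3)

3


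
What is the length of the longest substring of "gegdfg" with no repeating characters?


Input: "gegdfg"
Sliding window (track last position of each char):
  Position 0 ('g'): window [0,0] length 1 -- new best
  Position 1 ('e'): window [0,1] length 2 -- new best
  Position 2 ('g'): repeat (last at 0), move window start to 1
  Position 2 ('g'): window [1,2] length 2
  Position 3 ('d'): window [1,3] length 3 -- new best
  Position 4 ('f'): window [1,4] length 4 -- new best
  Position 5 ('g'): repeat (last at 2), move window start to 3
  Position 5 ('g'): window [3,5] length 3
Longest substring with no repeats: "egdf" with length 4

4


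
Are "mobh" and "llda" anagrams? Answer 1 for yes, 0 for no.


Strings: "mobh", "llda"
Sorted first:  bhmo
Sorted second: adll
Differ at position 0: 'b' vs 'a' => not anagrams

0


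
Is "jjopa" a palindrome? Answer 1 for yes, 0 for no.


Input: jjopa
Reversed: apojj
  Compare pos 0 ('j') with pos 4 ('a'): MISMATCH
  Compare pos 1 ('j') with pos 3 ('p'): MISMATCH
Result: not a palindrome

0


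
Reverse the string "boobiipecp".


Input: boobiipecp
Reading characters right to left:
  Position 9: 'p'
  Position 8: 'c'
  Position 7: 'e'
  Position 6: 'p'
  Position 5: 'i'
  Position 4: 'i'
  Position 3: 'b'
  Position 2: 'o'
  Position 1: 'o'
  Position 0: 'b'
Reversed: pcepiiboob

pcepiiboob


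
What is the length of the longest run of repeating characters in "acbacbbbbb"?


Input: "acbacbbbbb"
Scanning for longest run:
  Position 1 ('c'): new char, reset run to 1
  Position 2 ('b'): new char, reset run to 1
  Position 3 ('a'): new char, reset run to 1
  Position 4 ('c'): new char, reset run to 1
  Position 5 ('b'): new char, reset run to 1
  Position 6 ('b'): continues run of 'b', length=2
  Position 7 ('b'): continues run of 'b', length=3
  Position 8 ('b'): continues run of 'b', length=4
  Position 9 ('b'): continues run of 'b', length=5
Longest run: 'b' with length 5

5


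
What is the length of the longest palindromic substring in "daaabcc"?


Input: "daaabcc"
Checking substrings for palindromes:
  [1:4] "aaa" (len 3) => palindrome
  [1:3] "aa" (len 2) => palindrome
  [2:4] "aa" (len 2) => palindrome
  [5:7] "cc" (len 2) => palindrome
Longest palindromic substring: "aaa" with length 3

3


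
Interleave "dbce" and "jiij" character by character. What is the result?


Interleaving "dbce" and "jiij":
  Position 0: 'd' from first, 'j' from second => "dj"
  Position 1: 'b' from first, 'i' from second => "bi"
  Position 2: 'c' from first, 'i' from second => "ci"
  Position 3: 'e' from first, 'j' from second => "ej"
Result: djbiciej

djbiciej


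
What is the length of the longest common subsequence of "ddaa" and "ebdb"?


LCS of "ddaa" and "ebdb"
DP table:
           e    b    d    b
      0    0    0    0    0
  d   0    0    0    1    1
  d   0    0    0    1    1
  a   0    0    0    1    1
  a   0    0    0    1    1
LCS length = dp[4][4] = 1

1


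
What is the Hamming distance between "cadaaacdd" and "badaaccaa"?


Comparing "cadaaacdd" and "badaaccaa" position by position:
  Position 0: 'c' vs 'b' => differ
  Position 1: 'a' vs 'a' => same
  Position 2: 'd' vs 'd' => same
  Position 3: 'a' vs 'a' => same
  Position 4: 'a' vs 'a' => same
  Position 5: 'a' vs 'c' => differ
  Position 6: 'c' vs 'c' => same
  Position 7: 'd' vs 'a' => differ
  Position 8: 'd' vs 'a' => differ
Total differences (Hamming distance): 4

4


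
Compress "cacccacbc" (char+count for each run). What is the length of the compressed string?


Input: cacccacbc
Runs:
  'c' x 1 => "c1"
  'a' x 1 => "a1"
  'c' x 3 => "c3"
  'a' x 1 => "a1"
  'c' x 1 => "c1"
  'b' x 1 => "b1"
  'c' x 1 => "c1"
Compressed: "c1a1c3a1c1b1c1"
Compressed length: 14

14


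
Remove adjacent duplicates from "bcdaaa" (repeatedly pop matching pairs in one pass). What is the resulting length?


Input: bcdaaa
Stack-based adjacent duplicate removal:
  Read 'b': push. Stack: b
  Read 'c': push. Stack: bc
  Read 'd': push. Stack: bcd
  Read 'a': push. Stack: bcda
  Read 'a': matches stack top 'a' => pop. Stack: bcd
  Read 'a': push. Stack: bcda
Final stack: "bcda" (length 4)

4


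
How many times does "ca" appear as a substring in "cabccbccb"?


Searching for "ca" in "cabccbccb"
Scanning each position:
  Position 0: "ca" => MATCH
  Position 1: "ab" => no
  Position 2: "bc" => no
  Position 3: "cc" => no
  Position 4: "cb" => no
  Position 5: "bc" => no
  Position 6: "cc" => no
  Position 7: "cb" => no
Total occurrences: 1

1


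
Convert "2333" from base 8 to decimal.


Input: "2333" in base 8
Positional expansion:
  Digit '2' (value 2) x 8^3 = 1024
  Digit '3' (value 3) x 8^2 = 192
  Digit '3' (value 3) x 8^1 = 24
  Digit '3' (value 3) x 8^0 = 3
Sum = 1243

1243


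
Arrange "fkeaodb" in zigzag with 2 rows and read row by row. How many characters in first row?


Zigzag "fkeaodb" into 2 rows:
Placing characters:
  'f' => row 0
  'k' => row 1
  'e' => row 0
  'a' => row 1
  'o' => row 0
  'd' => row 1
  'b' => row 0
Rows:
  Row 0: "feob"
  Row 1: "kad"
First row length: 4

4


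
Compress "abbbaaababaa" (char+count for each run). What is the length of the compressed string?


Input: abbbaaababaa
Runs:
  'a' x 1 => "a1"
  'b' x 3 => "b3"
  'a' x 3 => "a3"
  'b' x 1 => "b1"
  'a' x 1 => "a1"
  'b' x 1 => "b1"
  'a' x 2 => "a2"
Compressed: "a1b3a3b1a1b1a2"
Compressed length: 14

14


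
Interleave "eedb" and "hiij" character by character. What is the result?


Interleaving "eedb" and "hiij":
  Position 0: 'e' from first, 'h' from second => "eh"
  Position 1: 'e' from first, 'i' from second => "ei"
  Position 2: 'd' from first, 'i' from second => "di"
  Position 3: 'b' from first, 'j' from second => "bj"
Result: eheidibj

eheidibj


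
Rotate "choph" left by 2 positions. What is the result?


Input: "choph", rotate left by 2
First 2 characters: "ch"
Remaining characters: "oph"
Concatenate remaining + first: "oph" + "ch" = "ophch"

ophch


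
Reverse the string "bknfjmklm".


Input: bknfjmklm
Reading characters right to left:
  Position 8: 'm'
  Position 7: 'l'
  Position 6: 'k'
  Position 5: 'm'
  Position 4: 'j'
  Position 3: 'f'
  Position 2: 'n'
  Position 1: 'k'
  Position 0: 'b'
Reversed: mlkmjfnkb

mlkmjfnkb


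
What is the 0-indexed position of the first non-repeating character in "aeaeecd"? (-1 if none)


Input: aeaeecd
Character frequencies:
  'a': 2
  'c': 1
  'd': 1
  'e': 3
Scanning left to right for freq == 1:
  Position 0 ('a'): freq=2, skip
  Position 1 ('e'): freq=3, skip
  Position 2 ('a'): freq=2, skip
  Position 3 ('e'): freq=3, skip
  Position 4 ('e'): freq=3, skip
  Position 5 ('c'): unique! => answer = 5

5


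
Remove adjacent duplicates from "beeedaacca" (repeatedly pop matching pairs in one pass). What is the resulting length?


Input: beeedaacca
Stack-based adjacent duplicate removal:
  Read 'b': push. Stack: b
  Read 'e': push. Stack: be
  Read 'e': matches stack top 'e' => pop. Stack: b
  Read 'e': push. Stack: be
  Read 'd': push. Stack: bed
  Read 'a': push. Stack: beda
  Read 'a': matches stack top 'a' => pop. Stack: bed
  Read 'c': push. Stack: bedc
  Read 'c': matches stack top 'c' => pop. Stack: bed
  Read 'a': push. Stack: beda
Final stack: "beda" (length 4)

4


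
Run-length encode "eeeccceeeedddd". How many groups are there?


Input: eeeccceeeedddd
Scanning for consecutive runs:
  Group 1: 'e' x 3 (positions 0-2)
  Group 2: 'c' x 3 (positions 3-5)
  Group 3: 'e' x 4 (positions 6-9)
  Group 4: 'd' x 4 (positions 10-13)
Total groups: 4

4


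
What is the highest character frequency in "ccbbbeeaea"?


Input: ccbbbeeaea
Character counts:
  'a': 2
  'b': 3
  'c': 2
  'e': 3
Maximum frequency: 3

3


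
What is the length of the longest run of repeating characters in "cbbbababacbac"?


Input: "cbbbababacbac"
Scanning for longest run:
  Position 1 ('b'): new char, reset run to 1
  Position 2 ('b'): continues run of 'b', length=2
  Position 3 ('b'): continues run of 'b', length=3
  Position 4 ('a'): new char, reset run to 1
  Position 5 ('b'): new char, reset run to 1
  Position 6 ('a'): new char, reset run to 1
  Position 7 ('b'): new char, reset run to 1
  Position 8 ('a'): new char, reset run to 1
  Position 9 ('c'): new char, reset run to 1
  Position 10 ('b'): new char, reset run to 1
  Position 11 ('a'): new char, reset run to 1
  Position 12 ('c'): new char, reset run to 1
Longest run: 'b' with length 3

3


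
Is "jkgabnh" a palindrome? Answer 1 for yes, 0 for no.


Input: jkgabnh
Reversed: hnbagkj
  Compare pos 0 ('j') with pos 6 ('h'): MISMATCH
  Compare pos 1 ('k') with pos 5 ('n'): MISMATCH
  Compare pos 2 ('g') with pos 4 ('b'): MISMATCH
Result: not a palindrome

0


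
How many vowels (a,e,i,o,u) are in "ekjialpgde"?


Input: ekjialpgde
Checking each character:
  'e' at position 0: vowel (running total: 1)
  'k' at position 1: consonant
  'j' at position 2: consonant
  'i' at position 3: vowel (running total: 2)
  'a' at position 4: vowel (running total: 3)
  'l' at position 5: consonant
  'p' at position 6: consonant
  'g' at position 7: consonant
  'd' at position 8: consonant
  'e' at position 9: vowel (running total: 4)
Total vowels: 4

4


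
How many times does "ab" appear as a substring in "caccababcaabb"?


Searching for "ab" in "caccababcaabb"
Scanning each position:
  Position 0: "ca" => no
  Position 1: "ac" => no
  Position 2: "cc" => no
  Position 3: "ca" => no
  Position 4: "ab" => MATCH
  Position 5: "ba" => no
  Position 6: "ab" => MATCH
  Position 7: "bc" => no
  Position 8: "ca" => no
  Position 9: "aa" => no
  Position 10: "ab" => MATCH
  Position 11: "bb" => no
Total occurrences: 3

3


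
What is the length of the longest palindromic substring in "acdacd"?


Input: "acdacd"
Checking substrings for palindromes:
  No multi-char palindromic substrings found
Longest palindromic substring: "a" with length 1

1


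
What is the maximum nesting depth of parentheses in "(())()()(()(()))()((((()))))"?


Input: "(())()()(()(()))()((((()))))"
Tracking depth:
  Position 0 '(': depth becomes 1
  Position 1 '(': depth becomes 2
  Position 2 ')': depth becomes 1
  Position 3 ')': depth becomes 0
  Position 4 '(': depth becomes 1
  Position 5 ')': depth becomes 0
  Position 6 '(': depth becomes 1
  Position 7 ')': depth becomes 0
  Position 8 '(': depth becomes 1
  Position 9 '(': depth becomes 2
  Position 10 ')': depth becomes 1
  Position 11 '(': depth becomes 2
  Position 12 '(': depth becomes 3
  Position 13 ')': depth becomes 2
  Position 14 ')': depth becomes 1
  Position 15 ')': depth becomes 0
  Position 16 '(': depth becomes 1
  Position 17 ')': depth becomes 0
  Position 18 '(': depth becomes 1
  Position 19 '(': depth becomes 2
  Position 20 '(': depth becomes 3
  Position 21 '(': depth becomes 4
  Position 22 '(': depth becomes 5
  Position 23 ')': depth becomes 4
  Position 24 ')': depth becomes 3
  Position 25 ')': depth becomes 2
  Position 26 ')': depth becomes 1
  Position 27 ')': depth becomes 0
Maximum depth reached: 5

5


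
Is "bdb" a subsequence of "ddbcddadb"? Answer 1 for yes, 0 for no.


Check if "bdb" is a subsequence of "ddbcddadb"
Greedy scan:
  Position 0 ('d'): no match needed
  Position 1 ('d'): no match needed
  Position 2 ('b'): matches sub[0] = 'b'
  Position 3 ('c'): no match needed
  Position 4 ('d'): matches sub[1] = 'd'
  Position 5 ('d'): no match needed
  Position 6 ('a'): no match needed
  Position 7 ('d'): no match needed
  Position 8 ('b'): matches sub[2] = 'b'
All 3 characters matched => is a subsequence

1


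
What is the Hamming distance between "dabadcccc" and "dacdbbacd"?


Comparing "dabadcccc" and "dacdbbacd" position by position:
  Position 0: 'd' vs 'd' => same
  Position 1: 'a' vs 'a' => same
  Position 2: 'b' vs 'c' => differ
  Position 3: 'a' vs 'd' => differ
  Position 4: 'd' vs 'b' => differ
  Position 5: 'c' vs 'b' => differ
  Position 6: 'c' vs 'a' => differ
  Position 7: 'c' vs 'c' => same
  Position 8: 'c' vs 'd' => differ
Total differences (Hamming distance): 6

6


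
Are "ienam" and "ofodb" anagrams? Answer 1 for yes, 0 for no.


Strings: "ienam", "ofodb"
Sorted first:  aeimn
Sorted second: bdfoo
Differ at position 0: 'a' vs 'b' => not anagrams

0


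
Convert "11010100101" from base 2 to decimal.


Input: "11010100101" in base 2
Positional expansion:
  Digit '1' (value 1) x 2^10 = 1024
  Digit '1' (value 1) x 2^9 = 512
  Digit '0' (value 0) x 2^8 = 0
  Digit '1' (value 1) x 2^7 = 128
  Digit '0' (value 0) x 2^6 = 0
  Digit '1' (value 1) x 2^5 = 32
  Digit '0' (value 0) x 2^4 = 0
  Digit '0' (value 0) x 2^3 = 0
  Digit '1' (value 1) x 2^2 = 4
  Digit '0' (value 0) x 2^1 = 0
  Digit '1' (value 1) x 2^0 = 1
Sum = 1701

1701


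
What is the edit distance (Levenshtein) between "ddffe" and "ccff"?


Computing edit distance: "ddffe" -> "ccff"
DP table:
           c    c    f    f
      0    1    2    3    4
  d   1    1    2    3    4
  d   2    2    2    3    4
  f   3    3    3    2    3
  f   4    4    4    3    2
  e   5    5    5    4    3
Edit distance = dp[5][4] = 3

3


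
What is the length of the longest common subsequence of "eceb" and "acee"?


LCS of "eceb" and "acee"
DP table:
           a    c    e    e
      0    0    0    0    0
  e   0    0    0    1    1
  c   0    0    1    1    1
  e   0    0    1    2    2
  b   0    0    1    2    2
LCS length = dp[4][4] = 2

2


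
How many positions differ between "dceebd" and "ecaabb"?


Comparing "dceebd" and "ecaabb" position by position:
  Position 0: 'd' vs 'e' => DIFFER
  Position 1: 'c' vs 'c' => same
  Position 2: 'e' vs 'a' => DIFFER
  Position 3: 'e' vs 'a' => DIFFER
  Position 4: 'b' vs 'b' => same
  Position 5: 'd' vs 'b' => DIFFER
Positions that differ: 4

4


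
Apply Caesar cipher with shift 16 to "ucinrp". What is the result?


Caesar cipher: shift "ucinrp" by 16
  'u' (pos 20) + 16 = pos 10 = 'k'
  'c' (pos 2) + 16 = pos 18 = 's'
  'i' (pos 8) + 16 = pos 24 = 'y'
  'n' (pos 13) + 16 = pos 3 = 'd'
  'r' (pos 17) + 16 = pos 7 = 'h'
  'p' (pos 15) + 16 = pos 5 = 'f'
Result: ksydhf

ksydhf


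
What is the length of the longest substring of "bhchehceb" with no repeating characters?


Input: "bhchehceb"
Sliding window (track last position of each char):
  Position 0 ('b'): window [0,0] length 1 -- new best
  Position 1 ('h'): window [0,1] length 2 -- new best
  Position 2 ('c'): window [0,2] length 3 -- new best
  Position 3 ('h'): repeat (last at 1), move window start to 2
  Position 3 ('h'): window [2,3] length 2
  Position 4 ('e'): window [2,4] length 3
  Position 5 ('h'): repeat (last at 3), move window start to 4
  Position 5 ('h'): window [4,5] length 2
  Position 6 ('c'): window [4,6] length 3
  Position 7 ('e'): repeat (last at 4), move window start to 5
  Position 7 ('e'): window [5,7] length 3
  Position 8 ('b'): window [5,8] length 4 -- new best
Longest substring with no repeats: "hceb" with length 4

4


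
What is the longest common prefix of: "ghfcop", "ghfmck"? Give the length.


Words: ghfcop, ghfmck
  Position 0: all 'g' => match
  Position 1: all 'h' => match
  Position 2: all 'f' => match
  Position 3: ('c', 'm') => mismatch, stop
LCP = "ghf" (length 3)

3


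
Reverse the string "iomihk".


Input: iomihk
Reading characters right to left:
  Position 5: 'k'
  Position 4: 'h'
  Position 3: 'i'
  Position 2: 'm'
  Position 1: 'o'
  Position 0: 'i'
Reversed: khimoi

khimoi


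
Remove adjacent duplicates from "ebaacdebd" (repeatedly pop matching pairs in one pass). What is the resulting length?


Input: ebaacdebd
Stack-based adjacent duplicate removal:
  Read 'e': push. Stack: e
  Read 'b': push. Stack: eb
  Read 'a': push. Stack: eba
  Read 'a': matches stack top 'a' => pop. Stack: eb
  Read 'c': push. Stack: ebc
  Read 'd': push. Stack: ebcd
  Read 'e': push. Stack: ebcde
  Read 'b': push. Stack: ebcdeb
  Read 'd': push. Stack: ebcdebd
Final stack: "ebcdebd" (length 7)

7


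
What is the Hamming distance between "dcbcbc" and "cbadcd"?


Comparing "dcbcbc" and "cbadcd" position by position:
  Position 0: 'd' vs 'c' => differ
  Position 1: 'c' vs 'b' => differ
  Position 2: 'b' vs 'a' => differ
  Position 3: 'c' vs 'd' => differ
  Position 4: 'b' vs 'c' => differ
  Position 5: 'c' vs 'd' => differ
Total differences (Hamming distance): 6

6


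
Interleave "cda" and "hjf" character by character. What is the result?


Interleaving "cda" and "hjf":
  Position 0: 'c' from first, 'h' from second => "ch"
  Position 1: 'd' from first, 'j' from second => "dj"
  Position 2: 'a' from first, 'f' from second => "af"
Result: chdjaf

chdjaf


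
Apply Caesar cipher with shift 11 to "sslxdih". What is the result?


Caesar cipher: shift "sslxdih" by 11
  's' (pos 18) + 11 = pos 3 = 'd'
  's' (pos 18) + 11 = pos 3 = 'd'
  'l' (pos 11) + 11 = pos 22 = 'w'
  'x' (pos 23) + 11 = pos 8 = 'i'
  'd' (pos 3) + 11 = pos 14 = 'o'
  'i' (pos 8) + 11 = pos 19 = 't'
  'h' (pos 7) + 11 = pos 18 = 's'
Result: ddwiots

ddwiots


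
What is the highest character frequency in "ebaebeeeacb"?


Input: ebaebeeeacb
Character counts:
  'a': 2
  'b': 3
  'c': 1
  'e': 5
Maximum frequency: 5

5


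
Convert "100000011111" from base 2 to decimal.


Input: "100000011111" in base 2
Positional expansion:
  Digit '1' (value 1) x 2^11 = 2048
  Digit '0' (value 0) x 2^10 = 0
  Digit '0' (value 0) x 2^9 = 0
  Digit '0' (value 0) x 2^8 = 0
  Digit '0' (value 0) x 2^7 = 0
  Digit '0' (value 0) x 2^6 = 0
  Digit '0' (value 0) x 2^5 = 0
  Digit '1' (value 1) x 2^4 = 16
  Digit '1' (value 1) x 2^3 = 8
  Digit '1' (value 1) x 2^2 = 4
  Digit '1' (value 1) x 2^1 = 2
  Digit '1' (value 1) x 2^0 = 1
Sum = 2079

2079


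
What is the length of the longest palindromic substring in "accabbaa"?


Input: "accabbaa"
Checking substrings for palindromes:
  [0:4] "acca" (len 4) => palindrome
  [3:7] "abba" (len 4) => palindrome
  [1:3] "cc" (len 2) => palindrome
  [4:6] "bb" (len 2) => palindrome
  [6:8] "aa" (len 2) => palindrome
Longest palindromic substring: "acca" with length 4

4


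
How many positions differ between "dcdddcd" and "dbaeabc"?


Comparing "dcdddcd" and "dbaeabc" position by position:
  Position 0: 'd' vs 'd' => same
  Position 1: 'c' vs 'b' => DIFFER
  Position 2: 'd' vs 'a' => DIFFER
  Position 3: 'd' vs 'e' => DIFFER
  Position 4: 'd' vs 'a' => DIFFER
  Position 5: 'c' vs 'b' => DIFFER
  Position 6: 'd' vs 'c' => DIFFER
Positions that differ: 6

6


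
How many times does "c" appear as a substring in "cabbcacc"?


Searching for "c" in "cabbcacc"
Scanning each position:
  Position 0: "c" => MATCH
  Position 1: "a" => no
  Position 2: "b" => no
  Position 3: "b" => no
  Position 4: "c" => MATCH
  Position 5: "a" => no
  Position 6: "c" => MATCH
  Position 7: "c" => MATCH
Total occurrences: 4

4


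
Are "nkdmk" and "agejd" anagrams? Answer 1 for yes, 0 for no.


Strings: "nkdmk", "agejd"
Sorted first:  dkkmn
Sorted second: adegj
Differ at position 0: 'd' vs 'a' => not anagrams

0


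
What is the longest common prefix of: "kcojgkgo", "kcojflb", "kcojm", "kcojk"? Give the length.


Words: kcojgkgo, kcojflb, kcojm, kcojk
  Position 0: all 'k' => match
  Position 1: all 'c' => match
  Position 2: all 'o' => match
  Position 3: all 'j' => match
  Position 4: ('g', 'f', 'm', 'k') => mismatch, stop
LCP = "kcoj" (length 4)

4


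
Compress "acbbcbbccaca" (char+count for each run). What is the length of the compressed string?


Input: acbbcbbccaca
Runs:
  'a' x 1 => "a1"
  'c' x 1 => "c1"
  'b' x 2 => "b2"
  'c' x 1 => "c1"
  'b' x 2 => "b2"
  'c' x 2 => "c2"
  'a' x 1 => "a1"
  'c' x 1 => "c1"
  'a' x 1 => "a1"
Compressed: "a1c1b2c1b2c2a1c1a1"
Compressed length: 18

18


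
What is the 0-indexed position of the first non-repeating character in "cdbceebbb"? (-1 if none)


Input: cdbceebbb
Character frequencies:
  'b': 4
  'c': 2
  'd': 1
  'e': 2
Scanning left to right for freq == 1:
  Position 0 ('c'): freq=2, skip
  Position 1 ('d'): unique! => answer = 1

1


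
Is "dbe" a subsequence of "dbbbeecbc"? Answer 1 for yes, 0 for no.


Check if "dbe" is a subsequence of "dbbbeecbc"
Greedy scan:
  Position 0 ('d'): matches sub[0] = 'd'
  Position 1 ('b'): matches sub[1] = 'b'
  Position 2 ('b'): no match needed
  Position 3 ('b'): no match needed
  Position 4 ('e'): matches sub[2] = 'e'
  Position 5 ('e'): no match needed
  Position 6 ('c'): no match needed
  Position 7 ('b'): no match needed
  Position 8 ('c'): no match needed
All 3 characters matched => is a subsequence

1


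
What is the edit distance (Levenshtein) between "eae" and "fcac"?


Computing edit distance: "eae" -> "fcac"
DP table:
           f    c    a    c
      0    1    2    3    4
  e   1    1    2    3    4
  a   2    2    2    2    3
  e   3    3    3    3    3
Edit distance = dp[3][4] = 3

3


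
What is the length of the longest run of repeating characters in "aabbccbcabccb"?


Input: "aabbccbcabccb"
Scanning for longest run:
  Position 1 ('a'): continues run of 'a', length=2
  Position 2 ('b'): new char, reset run to 1
  Position 3 ('b'): continues run of 'b', length=2
  Position 4 ('c'): new char, reset run to 1
  Position 5 ('c'): continues run of 'c', length=2
  Position 6 ('b'): new char, reset run to 1
  Position 7 ('c'): new char, reset run to 1
  Position 8 ('a'): new char, reset run to 1
  Position 9 ('b'): new char, reset run to 1
  Position 10 ('c'): new char, reset run to 1
  Position 11 ('c'): continues run of 'c', length=2
  Position 12 ('b'): new char, reset run to 1
Longest run: 'a' with length 2

2


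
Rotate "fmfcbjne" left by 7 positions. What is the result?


Input: "fmfcbjne", rotate left by 7
First 7 characters: "fmfcbjn"
Remaining characters: "e"
Concatenate remaining + first: "e" + "fmfcbjn" = "efmfcbjn"

efmfcbjn


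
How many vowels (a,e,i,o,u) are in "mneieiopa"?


Input: mneieiopa
Checking each character:
  'm' at position 0: consonant
  'n' at position 1: consonant
  'e' at position 2: vowel (running total: 1)
  'i' at position 3: vowel (running total: 2)
  'e' at position 4: vowel (running total: 3)
  'i' at position 5: vowel (running total: 4)
  'o' at position 6: vowel (running total: 5)
  'p' at position 7: consonant
  'a' at position 8: vowel (running total: 6)
Total vowels: 6

6


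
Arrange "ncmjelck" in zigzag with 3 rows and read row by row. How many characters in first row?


Zigzag "ncmjelck" into 3 rows:
Placing characters:
  'n' => row 0
  'c' => row 1
  'm' => row 2
  'j' => row 1
  'e' => row 0
  'l' => row 1
  'c' => row 2
  'k' => row 1
Rows:
  Row 0: "ne"
  Row 1: "cjlk"
  Row 2: "mc"
First row length: 2

2


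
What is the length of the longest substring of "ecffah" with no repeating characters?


Input: "ecffah"
Sliding window (track last position of each char):
  Position 0 ('e'): window [0,0] length 1 -- new best
  Position 1 ('c'): window [0,1] length 2 -- new best
  Position 2 ('f'): window [0,2] length 3 -- new best
  Position 3 ('f'): repeat (last at 2), move window start to 3
  Position 3 ('f'): window [3,3] length 1
  Position 4 ('a'): window [3,4] length 2
  Position 5 ('h'): window [3,5] length 3
Longest substring with no repeats: "ecf" with length 3

3


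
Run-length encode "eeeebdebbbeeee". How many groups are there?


Input: eeeebdebbbeeee
Scanning for consecutive runs:
  Group 1: 'e' x 4 (positions 0-3)
  Group 2: 'b' x 1 (positions 4-4)
  Group 3: 'd' x 1 (positions 5-5)
  Group 4: 'e' x 1 (positions 6-6)
  Group 5: 'b' x 3 (positions 7-9)
  Group 6: 'e' x 4 (positions 10-13)
Total groups: 6

6


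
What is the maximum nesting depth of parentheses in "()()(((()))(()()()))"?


Input: "()()(((()))(()()()))"
Tracking depth:
  Position 0 '(': depth becomes 1
  Position 1 ')': depth becomes 0
  Position 2 '(': depth becomes 1
  Position 3 ')': depth becomes 0
  Position 4 '(': depth becomes 1
  Position 5 '(': depth becomes 2
  Position 6 '(': depth becomes 3
  Position 7 '(': depth becomes 4
  Position 8 ')': depth becomes 3
  Position 9 ')': depth becomes 2
  Position 10 ')': depth becomes 1
  Position 11 '(': depth becomes 2
  Position 12 '(': depth becomes 3
  Position 13 ')': depth becomes 2
  Position 14 '(': depth becomes 3
  Position 15 ')': depth becomes 2
  Position 16 '(': depth becomes 3
  Position 17 ')': depth becomes 2
  Position 18 ')': depth becomes 1
  Position 19 ')': depth becomes 0
Maximum depth reached: 4

4


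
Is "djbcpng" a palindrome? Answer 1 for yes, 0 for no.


Input: djbcpng
Reversed: gnpcbjd
  Compare pos 0 ('d') with pos 6 ('g'): MISMATCH
  Compare pos 1 ('j') with pos 5 ('n'): MISMATCH
  Compare pos 2 ('b') with pos 4 ('p'): MISMATCH
Result: not a palindrome

0


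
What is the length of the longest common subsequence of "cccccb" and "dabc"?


LCS of "cccccb" and "dabc"
DP table:
           d    a    b    c
      0    0    0    0    0
  c   0    0    0    0    1
  c   0    0    0    0    1
  c   0    0    0    0    1
  c   0    0    0    0    1
  c   0    0    0    0    1
  b   0    0    0    1    1
LCS length = dp[6][4] = 1

1


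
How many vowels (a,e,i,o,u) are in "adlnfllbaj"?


Input: adlnfllbaj
Checking each character:
  'a' at position 0: vowel (running total: 1)
  'd' at position 1: consonant
  'l' at position 2: consonant
  'n' at position 3: consonant
  'f' at position 4: consonant
  'l' at position 5: consonant
  'l' at position 6: consonant
  'b' at position 7: consonant
  'a' at position 8: vowel (running total: 2)
  'j' at position 9: consonant
Total vowels: 2

2


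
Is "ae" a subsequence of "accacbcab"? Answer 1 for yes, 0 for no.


Check if "ae" is a subsequence of "accacbcab"
Greedy scan:
  Position 0 ('a'): matches sub[0] = 'a'
  Position 1 ('c'): no match needed
  Position 2 ('c'): no match needed
  Position 3 ('a'): no match needed
  Position 4 ('c'): no match needed
  Position 5 ('b'): no match needed
  Position 6 ('c'): no match needed
  Position 7 ('a'): no match needed
  Position 8 ('b'): no match needed
Only matched 1/2 characters => not a subsequence

0


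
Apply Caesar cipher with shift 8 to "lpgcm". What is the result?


Caesar cipher: shift "lpgcm" by 8
  'l' (pos 11) + 8 = pos 19 = 't'
  'p' (pos 15) + 8 = pos 23 = 'x'
  'g' (pos 6) + 8 = pos 14 = 'o'
  'c' (pos 2) + 8 = pos 10 = 'k'
  'm' (pos 12) + 8 = pos 20 = 'u'
Result: txoku

txoku


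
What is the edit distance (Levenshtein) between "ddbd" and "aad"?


Computing edit distance: "ddbd" -> "aad"
DP table:
           a    a    d
      0    1    2    3
  d   1    1    2    2
  d   2    2    2    2
  b   3    3    3    3
  d   4    4    4    3
Edit distance = dp[4][3] = 3

3


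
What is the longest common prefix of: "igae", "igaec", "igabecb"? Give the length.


Words: igae, igaec, igabecb
  Position 0: all 'i' => match
  Position 1: all 'g' => match
  Position 2: all 'a' => match
  Position 3: ('e', 'e', 'b') => mismatch, stop
LCP = "iga" (length 3)

3


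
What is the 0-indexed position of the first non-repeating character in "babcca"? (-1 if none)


Input: babcca
Character frequencies:
  'a': 2
  'b': 2
  'c': 2
Scanning left to right for freq == 1:
  Position 0 ('b'): freq=2, skip
  Position 1 ('a'): freq=2, skip
  Position 2 ('b'): freq=2, skip
  Position 3 ('c'): freq=2, skip
  Position 4 ('c'): freq=2, skip
  Position 5 ('a'): freq=2, skip
  No unique character found => answer = -1

-1


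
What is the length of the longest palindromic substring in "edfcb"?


Input: "edfcb"
Checking substrings for palindromes:
  No multi-char palindromic substrings found
Longest palindromic substring: "e" with length 1

1


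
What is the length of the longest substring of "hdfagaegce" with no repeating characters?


Input: "hdfagaegce"
Sliding window (track last position of each char):
  Position 0 ('h'): window [0,0] length 1 -- new best
  Position 1 ('d'): window [0,1] length 2 -- new best
  Position 2 ('f'): window [0,2] length 3 -- new best
  Position 3 ('a'): window [0,3] length 4 -- new best
  Position 4 ('g'): window [0,4] length 5 -- new best
  Position 5 ('a'): repeat (last at 3), move window start to 4
  Position 5 ('a'): window [4,5] length 2
  Position 6 ('e'): window [4,6] length 3
  Position 7 ('g'): repeat (last at 4), move window start to 5
  Position 7 ('g'): window [5,7] length 3
  Position 8 ('c'): window [5,8] length 4
  Position 9 ('e'): repeat (last at 6), move window start to 7
  Position 9 ('e'): window [7,9] length 3
Longest substring with no repeats: "hdfag" with length 5

5


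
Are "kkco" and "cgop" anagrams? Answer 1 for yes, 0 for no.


Strings: "kkco", "cgop"
Sorted first:  ckko
Sorted second: cgop
Differ at position 1: 'k' vs 'g' => not anagrams

0


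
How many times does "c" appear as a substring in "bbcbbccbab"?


Searching for "c" in "bbcbbccbab"
Scanning each position:
  Position 0: "b" => no
  Position 1: "b" => no
  Position 2: "c" => MATCH
  Position 3: "b" => no
  Position 4: "b" => no
  Position 5: "c" => MATCH
  Position 6: "c" => MATCH
  Position 7: "b" => no
  Position 8: "a" => no
  Position 9: "b" => no
Total occurrences: 3

3


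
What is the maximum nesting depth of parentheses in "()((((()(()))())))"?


Input: "()((((()(()))())))"
Tracking depth:
  Position 0 '(': depth becomes 1
  Position 1 ')': depth becomes 0
  Position 2 '(': depth becomes 1
  Position 3 '(': depth becomes 2
  Position 4 '(': depth becomes 3
  Position 5 '(': depth becomes 4
  Position 6 '(': depth becomes 5
  Position 7 ')': depth becomes 4
  Position 8 '(': depth becomes 5
  Position 9 '(': depth becomes 6
  Position 10 ')': depth becomes 5
  Position 11 ')': depth becomes 4
  Position 12 ')': depth becomes 3
  Position 13 '(': depth becomes 4
  Position 14 ')': depth becomes 3
  Position 15 ')': depth becomes 2
  Position 16 ')': depth becomes 1
  Position 17 ')': depth becomes 0
Maximum depth reached: 6

6


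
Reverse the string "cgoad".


Input: cgoad
Reading characters right to left:
  Position 4: 'd'
  Position 3: 'a'
  Position 2: 'o'
  Position 1: 'g'
  Position 0: 'c'
Reversed: daogc

daogc


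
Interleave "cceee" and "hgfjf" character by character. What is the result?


Interleaving "cceee" and "hgfjf":
  Position 0: 'c' from first, 'h' from second => "ch"
  Position 1: 'c' from first, 'g' from second => "cg"
  Position 2: 'e' from first, 'f' from second => "ef"
  Position 3: 'e' from first, 'j' from second => "ej"
  Position 4: 'e' from first, 'f' from second => "ef"
Result: chcgefejef

chcgefejef


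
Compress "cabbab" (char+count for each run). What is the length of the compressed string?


Input: cabbab
Runs:
  'c' x 1 => "c1"
  'a' x 1 => "a1"
  'b' x 2 => "b2"
  'a' x 1 => "a1"
  'b' x 1 => "b1"
Compressed: "c1a1b2a1b1"
Compressed length: 10

10


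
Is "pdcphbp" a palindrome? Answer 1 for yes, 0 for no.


Input: pdcphbp
Reversed: pbhpcdp
  Compare pos 0 ('p') with pos 6 ('p'): match
  Compare pos 1 ('d') with pos 5 ('b'): MISMATCH
  Compare pos 2 ('c') with pos 4 ('h'): MISMATCH
Result: not a palindrome

0


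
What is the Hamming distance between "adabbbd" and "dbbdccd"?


Comparing "adabbbd" and "dbbdccd" position by position:
  Position 0: 'a' vs 'd' => differ
  Position 1: 'd' vs 'b' => differ
  Position 2: 'a' vs 'b' => differ
  Position 3: 'b' vs 'd' => differ
  Position 4: 'b' vs 'c' => differ
  Position 5: 'b' vs 'c' => differ
  Position 6: 'd' vs 'd' => same
Total differences (Hamming distance): 6

6


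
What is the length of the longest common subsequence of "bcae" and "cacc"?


LCS of "bcae" and "cacc"
DP table:
           c    a    c    c
      0    0    0    0    0
  b   0    0    0    0    0
  c   0    1    1    1    1
  a   0    1    2    2    2
  e   0    1    2    2    2
LCS length = dp[4][4] = 2

2


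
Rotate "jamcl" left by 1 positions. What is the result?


Input: "jamcl", rotate left by 1
First 1 characters: "j"
Remaining characters: "amcl"
Concatenate remaining + first: "amcl" + "j" = "amclj"

amclj


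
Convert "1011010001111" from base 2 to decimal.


Input: "1011010001111" in base 2
Positional expansion:
  Digit '1' (value 1) x 2^12 = 4096
  Digit '0' (value 0) x 2^11 = 0
  Digit '1' (value 1) x 2^10 = 1024
  Digit '1' (value 1) x 2^9 = 512
  Digit '0' (value 0) x 2^8 = 0
  Digit '1' (value 1) x 2^7 = 128
  Digit '0' (value 0) x 2^6 = 0
  Digit '0' (value 0) x 2^5 = 0
  Digit '0' (value 0) x 2^4 = 0
  Digit '1' (value 1) x 2^3 = 8
  Digit '1' (value 1) x 2^2 = 4
  Digit '1' (value 1) x 2^1 = 2
  Digit '1' (value 1) x 2^0 = 1
Sum = 5775

5775


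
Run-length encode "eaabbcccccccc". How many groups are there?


Input: eaabbcccccccc
Scanning for consecutive runs:
  Group 1: 'e' x 1 (positions 0-0)
  Group 2: 'a' x 2 (positions 1-2)
  Group 3: 'b' x 2 (positions 3-4)
  Group 4: 'c' x 8 (positions 5-12)
Total groups: 4

4


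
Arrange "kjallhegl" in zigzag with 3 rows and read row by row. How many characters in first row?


Zigzag "kjallhegl" into 3 rows:
Placing characters:
  'k' => row 0
  'j' => row 1
  'a' => row 2
  'l' => row 1
  'l' => row 0
  'h' => row 1
  'e' => row 2
  'g' => row 1
  'l' => row 0
Rows:
  Row 0: "kll"
  Row 1: "jlhg"
  Row 2: "ae"
First row length: 3

3


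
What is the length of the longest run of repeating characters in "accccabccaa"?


Input: "accccabccaa"
Scanning for longest run:
  Position 1 ('c'): new char, reset run to 1
  Position 2 ('c'): continues run of 'c', length=2
  Position 3 ('c'): continues run of 'c', length=3
  Position 4 ('c'): continues run of 'c', length=4
  Position 5 ('a'): new char, reset run to 1
  Position 6 ('b'): new char, reset run to 1
  Position 7 ('c'): new char, reset run to 1
  Position 8 ('c'): continues run of 'c', length=2
  Position 9 ('a'): new char, reset run to 1
  Position 10 ('a'): continues run of 'a', length=2
Longest run: 'c' with length 4

4


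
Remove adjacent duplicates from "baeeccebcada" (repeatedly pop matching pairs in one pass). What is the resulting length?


Input: baeeccebcada
Stack-based adjacent duplicate removal:
  Read 'b': push. Stack: b
  Read 'a': push. Stack: ba
  Read 'e': push. Stack: bae
  Read 'e': matches stack top 'e' => pop. Stack: ba
  Read 'c': push. Stack: bac
  Read 'c': matches stack top 'c' => pop. Stack: ba
  Read 'e': push. Stack: bae
  Read 'b': push. Stack: baeb
  Read 'c': push. Stack: baebc
  Read 'a': push. Stack: baebca
  Read 'd': push. Stack: baebcad
  Read 'a': push. Stack: baebcada
Final stack: "baebcada" (length 8)

8


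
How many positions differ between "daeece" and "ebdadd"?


Comparing "daeece" and "ebdadd" position by position:
  Position 0: 'd' vs 'e' => DIFFER
  Position 1: 'a' vs 'b' => DIFFER
  Position 2: 'e' vs 'd' => DIFFER
  Position 3: 'e' vs 'a' => DIFFER
  Position 4: 'c' vs 'd' => DIFFER
  Position 5: 'e' vs 'd' => DIFFER
Positions that differ: 6

6


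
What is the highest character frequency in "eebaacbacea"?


Input: eebaacbacea
Character counts:
  'a': 4
  'b': 2
  'c': 2
  'e': 3
Maximum frequency: 4

4


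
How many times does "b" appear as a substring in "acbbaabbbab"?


Searching for "b" in "acbbaabbbab"
Scanning each position:
  Position 0: "a" => no
  Position 1: "c" => no
  Position 2: "b" => MATCH
  Position 3: "b" => MATCH
  Position 4: "a" => no
  Position 5: "a" => no
  Position 6: "b" => MATCH
  Position 7: "b" => MATCH
  Position 8: "b" => MATCH
  Position 9: "a" => no
  Position 10: "b" => MATCH
Total occurrences: 6

6


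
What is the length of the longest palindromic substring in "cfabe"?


Input: "cfabe"
Checking substrings for palindromes:
  No multi-char palindromic substrings found
Longest palindromic substring: "c" with length 1

1


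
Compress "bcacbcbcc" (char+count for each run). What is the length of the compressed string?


Input: bcacbcbcc
Runs:
  'b' x 1 => "b1"
  'c' x 1 => "c1"
  'a' x 1 => "a1"
  'c' x 1 => "c1"
  'b' x 1 => "b1"
  'c' x 1 => "c1"
  'b' x 1 => "b1"
  'c' x 2 => "c2"
Compressed: "b1c1a1c1b1c1b1c2"
Compressed length: 16

16
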